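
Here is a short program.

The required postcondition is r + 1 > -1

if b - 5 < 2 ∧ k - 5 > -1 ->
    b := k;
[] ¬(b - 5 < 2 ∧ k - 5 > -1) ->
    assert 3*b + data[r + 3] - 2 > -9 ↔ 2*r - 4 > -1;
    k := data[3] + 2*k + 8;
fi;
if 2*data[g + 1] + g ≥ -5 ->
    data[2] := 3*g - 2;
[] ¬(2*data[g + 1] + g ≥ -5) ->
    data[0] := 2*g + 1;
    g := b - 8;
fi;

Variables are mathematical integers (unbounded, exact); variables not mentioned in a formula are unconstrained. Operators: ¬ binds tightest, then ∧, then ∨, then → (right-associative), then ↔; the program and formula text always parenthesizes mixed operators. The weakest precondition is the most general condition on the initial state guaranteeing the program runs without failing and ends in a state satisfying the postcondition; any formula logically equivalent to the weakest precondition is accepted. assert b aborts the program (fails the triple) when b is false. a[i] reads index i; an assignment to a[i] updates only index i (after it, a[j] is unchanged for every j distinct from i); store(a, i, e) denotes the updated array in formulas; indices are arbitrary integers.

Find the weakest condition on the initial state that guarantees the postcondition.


Working backward. After the program, the postcondition r + 1 > -1 must hold; in canonical form it is r > -2.
Then branch requires r > -2; else branch requires r > -2.
Before the if: (2*data[g + 1] + g ≥ -5 → r > -2) ∧ ((¬(2*data[g + 1] + g ≥ -5)) → r > -2)
Then branch requires (2*data[g + 1] + g ≥ -5 → r > -2) ∧ ((¬(2*data[g + 1] + g ≥ -5)) → r > -2); else branch requires (data[r + 3] + 3*b > -7 ↔ 2*r > 3) ∧ (2*data[g + 1] + g ≥ -5 → r > -2) ∧ ((¬(2*data[g + 1] + g ≥ -5)) → r > -2).
Before the if: ((b < 7 ∧ k > 4) → ((2*data[g + 1] + g ≥ -5 → r > -2) ∧ ((¬(2*data[g + 1] + g ≥ -5)) → r > -2))) ∧ ((¬(b < 7 ∧ k > 4)) → ((data[r + 3] + 3*b > -7 ↔ 2*r > 3) ∧ (2*data[g + 1] + g ≥ -5 → r > -2) ∧ ((¬(2*data[g + 1] + g ≥ -5)) → r > -2)))
Answer: WP = ((b < 7 ∧ k > 4) → ((2*data[g + 1] + g ≥ -5 → r > -2) ∧ ((¬(2*data[g + 1] + g ≥ -5)) → r > -2))) ∧ ((¬(b < 7 ∧ k > 4)) → ((data[r + 3] + 3*b > -7 ↔ 2*r > 3) ∧ (2*data[g + 1] + g ≥ -5 → r > -2) ∧ ((¬(2*data[g + 1] + g ≥ -5)) → r > -2)))


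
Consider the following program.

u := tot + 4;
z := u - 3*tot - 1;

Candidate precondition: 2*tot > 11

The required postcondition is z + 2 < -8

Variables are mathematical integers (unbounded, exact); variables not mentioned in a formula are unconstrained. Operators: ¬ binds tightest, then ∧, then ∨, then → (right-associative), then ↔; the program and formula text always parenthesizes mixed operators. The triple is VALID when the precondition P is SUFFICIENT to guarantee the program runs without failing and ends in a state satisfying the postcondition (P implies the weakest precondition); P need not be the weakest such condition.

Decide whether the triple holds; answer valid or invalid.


Working backward. After the program, the postcondition z + 2 < -8 must hold; in canonical form it is z < -10.
Before z := u - 3*tot - 1: u < 3*tot - 9
Before u := tot + 4: 2*tot > 13
The weakest precondition is 2*tot > 13.
Check whether 2*tot > 11 implies it.
Countermodel: at the initial state tot = 6, the precondition holds but the weakest precondition fails.
Answer: invalid


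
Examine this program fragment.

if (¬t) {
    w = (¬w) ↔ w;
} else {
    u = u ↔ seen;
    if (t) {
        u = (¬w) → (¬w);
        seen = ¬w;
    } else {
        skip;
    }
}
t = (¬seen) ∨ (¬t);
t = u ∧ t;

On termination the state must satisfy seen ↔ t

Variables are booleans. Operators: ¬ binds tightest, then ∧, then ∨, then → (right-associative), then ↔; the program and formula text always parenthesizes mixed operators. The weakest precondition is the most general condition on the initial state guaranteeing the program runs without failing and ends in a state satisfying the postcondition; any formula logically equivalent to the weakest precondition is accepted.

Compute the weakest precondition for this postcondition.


Working backward. After the program, seen ↔ t must hold.
Before t := u ∧ t: seen ↔ (u ∧ t)
Before t := (¬seen) ∨ (¬t): seen ↔ (u ∧ ((¬seen) ∨ (¬t)))
Then branch requires seen ↔ (u ∧ ((¬seen) ∨ (¬t))); else branch requires (t → ((¬w) ↔ (w ∨ (¬t)))) ∧ ((¬t) → (seen ↔ ((u ↔ seen) ∧ ((¬seen) ∨ (¬t))))).
Before the if: ((¬t) → (seen ↔ (u ∧ ((¬seen) ∨ (¬t))))) ∧ (t → ((t → ((¬w) ↔ (w ∨ (¬t)))) ∧ ((¬t) → (seen ↔ ((u ↔ seen) ∧ ((¬seen) ∨ (¬t)))))))
Answer: WP = ((¬t) → (seen ↔ (u ∧ ((¬seen) ∨ (¬t))))) ∧ (t → ((t → ((¬w) ↔ (w ∨ (¬t)))) ∧ ((¬t) → (seen ↔ ((u ↔ seen) ∧ ((¬seen) ∨ (¬t)))))))


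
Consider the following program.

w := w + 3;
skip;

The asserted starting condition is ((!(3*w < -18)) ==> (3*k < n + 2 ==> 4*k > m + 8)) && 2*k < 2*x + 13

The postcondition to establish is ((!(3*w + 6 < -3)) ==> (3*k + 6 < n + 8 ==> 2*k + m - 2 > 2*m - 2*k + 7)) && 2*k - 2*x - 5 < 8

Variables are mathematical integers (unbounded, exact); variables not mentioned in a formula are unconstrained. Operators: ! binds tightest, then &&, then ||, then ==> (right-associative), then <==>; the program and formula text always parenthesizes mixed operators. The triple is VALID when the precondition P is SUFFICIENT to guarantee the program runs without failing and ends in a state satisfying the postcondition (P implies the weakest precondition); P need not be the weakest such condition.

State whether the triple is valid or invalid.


Working backward. After the program, the postcondition ((!(3*w + 6 < -3)) ==> (3*k + 6 < n + 8 ==> 2*k + m - 2 > 2*m - 2*k + 7)) && 2*k - 2*x - 5 < 8 must hold; in canonical form it is ((!(3*w < -9)) ==> (3*k < n + 2 ==> 4*k > m + 9)) && 2*k < 2*x + 13.
Before skip: ((!(3*w < -9)) ==> (3*k < n + 2 ==> 4*k > m + 9)) && 2*k < 2*x + 13
Before w := w + 3: ((!(3*w < -18)) ==> (3*k < n + 2 ==> 4*k > m + 9)) && 2*k < 2*x + 13
The weakest precondition is ((!(3*w < -18)) ==> (3*k < n + 2 ==> 4*k > m + 9)) && 2*k < 2*x + 13.
Check whether ((!(3*w < -18)) ==> (3*k < n + 2 ==> 4*k > m + 8)) && 2*k < 2*x + 13 implies it.
Countermodel: at the initial state k = 0, m = -9, n = -1, w = -6, x = 0, the precondition holds but the weakest precondition fails.
Answer: invalid


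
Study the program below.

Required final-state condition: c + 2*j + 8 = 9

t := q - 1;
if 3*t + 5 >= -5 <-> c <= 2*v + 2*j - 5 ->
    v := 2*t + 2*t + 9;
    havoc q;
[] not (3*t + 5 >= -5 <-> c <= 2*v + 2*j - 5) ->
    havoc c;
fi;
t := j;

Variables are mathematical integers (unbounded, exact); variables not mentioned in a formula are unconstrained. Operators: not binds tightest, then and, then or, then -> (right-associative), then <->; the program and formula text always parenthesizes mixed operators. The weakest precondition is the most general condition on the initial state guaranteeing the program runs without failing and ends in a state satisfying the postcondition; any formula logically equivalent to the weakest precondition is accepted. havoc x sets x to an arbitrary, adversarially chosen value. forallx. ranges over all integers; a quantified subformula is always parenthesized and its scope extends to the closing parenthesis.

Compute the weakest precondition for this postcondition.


Working backward. After the program, the postcondition c + 2*j + 8 = 9 must hold; in canonical form it is c + 2*j = 1.
Before t := j: c + 2*j = 1
Then branch requires c + 2*j = 1; else branch requires forall c_1. c_1 + 2*j = 1.
Before the if: ((3*t >= -10 <-> c <= 2*j + 2*v - 5) -> c + 2*j = 1) and ((not (3*t >= -10 <-> c <= 2*j + 2*v - 5)) -> (forall c_1. c_1 + 2*j = 1))
Before t := q - 1: ((3*q >= -7 <-> c <= 2*j + 2*v - 5) -> c + 2*j = 1) and ((not (3*q >= -7 <-> c <= 2*j + 2*v - 5)) -> (forall c_1. c_1 + 2*j = 1))
Answer: WP = ((3*q >= -7 <-> c <= 2*j + 2*v - 5) -> c + 2*j = 1) and ((not (3*q >= -7 <-> c <= 2*j + 2*v - 5)) -> (forall c_1. c_1 + 2*j = 1))


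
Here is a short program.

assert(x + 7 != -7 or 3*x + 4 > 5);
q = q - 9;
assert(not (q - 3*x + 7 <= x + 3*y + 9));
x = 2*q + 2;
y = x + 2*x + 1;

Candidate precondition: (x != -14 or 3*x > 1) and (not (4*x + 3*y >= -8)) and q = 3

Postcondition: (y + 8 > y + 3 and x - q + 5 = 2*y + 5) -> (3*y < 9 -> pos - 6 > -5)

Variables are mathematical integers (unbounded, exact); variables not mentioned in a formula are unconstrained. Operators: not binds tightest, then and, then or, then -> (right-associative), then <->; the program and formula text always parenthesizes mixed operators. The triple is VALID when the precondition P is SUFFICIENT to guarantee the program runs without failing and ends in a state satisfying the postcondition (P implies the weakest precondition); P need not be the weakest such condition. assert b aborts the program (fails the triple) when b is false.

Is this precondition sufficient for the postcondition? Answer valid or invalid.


Working backward. After the program, the postcondition (y + 8 > y + 3 and x - q + 5 = 2*y + 5) -> (3*y < 9 -> pos - 6 > -5) must hold; in canonical form it is x = q + 2*y -> (3*y < 9 -> pos > 1).
Before y := x + 2*x + 1: q + 5*x = -2 -> (9*x < 6 -> pos > 1)
Before x := 2*q + 2: 11*q = -12 -> (18*q < -12 -> pos > 1)
Before assert not (q - 3*x + 7 <= x + 3*y + 9): (not (q <= 4*x + 3*y + 2)) and (11*q = -12 -> (18*q < -12 -> pos > 1))
Before q := q - 9: (not (q <= 4*x + 3*y + 11)) and (11*q = 87 -> (18*q < 150 -> pos > 1))
Before assert x + 7 != -7 or 3*x + 4 > 5: (x != -14 or 3*x > 1) and (not (q <= 4*x + 3*y + 11)) and (11*q = 87 -> (18*q < 150 -> pos > 1))
The weakest precondition is (x != -14 or 3*x > 1) and (not (q <= 4*x + 3*y + 11)) and (11*q = 87 -> (18*q < 150 -> pos > 1)).
Check whether (x != -14 or 3*x > 1) and (not (4*x + 3*y >= -8)) and q = 3 implies it.
Every state satisfying the precondition satisfies the weakest precondition: the implication holds.
Answer: valid


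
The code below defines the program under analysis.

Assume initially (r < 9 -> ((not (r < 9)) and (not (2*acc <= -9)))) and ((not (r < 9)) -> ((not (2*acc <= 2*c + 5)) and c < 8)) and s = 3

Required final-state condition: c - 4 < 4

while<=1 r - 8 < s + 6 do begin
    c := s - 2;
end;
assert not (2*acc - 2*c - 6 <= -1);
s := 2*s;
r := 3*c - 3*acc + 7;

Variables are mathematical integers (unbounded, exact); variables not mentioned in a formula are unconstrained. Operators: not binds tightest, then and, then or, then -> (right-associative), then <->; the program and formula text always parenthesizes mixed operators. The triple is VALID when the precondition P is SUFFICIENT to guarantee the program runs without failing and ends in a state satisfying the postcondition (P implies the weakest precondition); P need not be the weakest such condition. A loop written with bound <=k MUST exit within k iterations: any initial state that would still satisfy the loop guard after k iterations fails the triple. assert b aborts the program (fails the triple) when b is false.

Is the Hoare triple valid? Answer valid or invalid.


Working backward. After the program, the postcondition c - 4 < 4 must hold; in canonical form it is c < 8.
Before r := 3*c - 3*acc + 7: c < 8
Before s := 2*s: c < 8
Before assert not (2*acc - 2*c - 6 <= -1): (not (2*acc <= 2*c + 5)) and c < 8
Before the loop (bound <=1), unroll the exhaustion recursion (WP_0 = exit-now case; WP_j = one more guarded iteration, up to j = 1):
  WP_0: (not (r < s + 14)) and (not (2*acc <= 2*c + 5)) and c < 8
  WP_1: (r < s + 14 -> ((not (r < s + 14)) and (not (2*acc <= 2*s + 1)) and s < 10)) and ((not (r < s + 14)) -> ((not (2*acc <= 2*c + 5)) and c < 8))
So before the loop: (r < s + 14 -> ((not (r < s + 14)) and (not (2*acc <= 2*s + 1)) and s < 10)) and ((not (r < s + 14)) -> ((not (2*acc <= 2*c + 5)) and c < 8))
The weakest precondition is (r < s + 14 -> ((not (r < s + 14)) and (not (2*acc <= 2*s + 1)) and s < 10)) and ((not (r < s + 14)) -> ((not (2*acc <= 2*c + 5)) and c < 8)).
Check whether (r < 9 -> ((not (r < 9)) and (not (2*acc <= -9)))) and ((not (r < 9)) -> ((not (2*acc <= 2*c + 5)) and c < 8)) and s = 3 implies it.
Countermodel: at the initial state acc = 0, c = -3, r = 9, s = 3, the precondition holds but the weakest precondition fails.
Answer: invalid


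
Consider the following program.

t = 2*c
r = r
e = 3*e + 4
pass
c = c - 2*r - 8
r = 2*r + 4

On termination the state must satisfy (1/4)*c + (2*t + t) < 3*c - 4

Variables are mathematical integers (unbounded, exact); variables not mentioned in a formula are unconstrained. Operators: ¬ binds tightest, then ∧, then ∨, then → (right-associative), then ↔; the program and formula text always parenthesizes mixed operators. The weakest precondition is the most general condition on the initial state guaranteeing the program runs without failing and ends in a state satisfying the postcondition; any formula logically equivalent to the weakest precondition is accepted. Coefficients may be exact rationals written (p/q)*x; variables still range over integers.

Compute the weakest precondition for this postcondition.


Working backward. After the program, the postcondition (1/4)*c + (2*t + t) < 3*c - 4 must hold; in canonical form it is 3*t < (11/4)*c - 4.
Before r := 2*r + 4: 3*t < (11/4)*c - 4
Before c := c - 2*r - 8: (11/2)*r + 3*t < (11/4)*c - 26
Before skip: (11/2)*r + 3*t < (11/4)*c - 26
Before e := 3*e + 4: (11/2)*r + 3*t < (11/4)*c - 26
Before r := r: (11/2)*r + 3*t < (11/4)*c - 26
Before t := 2*c: (13/4)*c + (11/2)*r < -26
Answer: WP = (13/4)*c + (11/2)*r < -26


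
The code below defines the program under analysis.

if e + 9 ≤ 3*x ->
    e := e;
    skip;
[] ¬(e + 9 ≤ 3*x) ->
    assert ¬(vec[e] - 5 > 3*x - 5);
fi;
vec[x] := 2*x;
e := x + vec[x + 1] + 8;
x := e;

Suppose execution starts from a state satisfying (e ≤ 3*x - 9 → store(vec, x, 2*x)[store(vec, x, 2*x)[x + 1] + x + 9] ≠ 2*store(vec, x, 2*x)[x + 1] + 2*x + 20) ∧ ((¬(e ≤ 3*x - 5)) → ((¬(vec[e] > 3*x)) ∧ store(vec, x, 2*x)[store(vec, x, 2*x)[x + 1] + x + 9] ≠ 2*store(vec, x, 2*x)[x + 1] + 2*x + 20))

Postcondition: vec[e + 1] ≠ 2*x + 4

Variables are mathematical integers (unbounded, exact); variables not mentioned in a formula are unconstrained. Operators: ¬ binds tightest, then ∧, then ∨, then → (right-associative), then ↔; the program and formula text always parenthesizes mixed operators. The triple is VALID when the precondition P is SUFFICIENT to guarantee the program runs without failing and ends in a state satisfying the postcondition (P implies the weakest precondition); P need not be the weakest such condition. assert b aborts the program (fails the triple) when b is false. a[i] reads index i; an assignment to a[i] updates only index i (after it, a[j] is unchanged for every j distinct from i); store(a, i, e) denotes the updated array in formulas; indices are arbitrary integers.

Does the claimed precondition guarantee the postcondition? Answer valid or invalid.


Working backward. After the program, vec[e + 1] ≠ 2*x + 4 must hold.
Before x := e: vec[e + 1] ≠ 2*e + 4
Before e := x + vec[x + 1] + 8: vec[vec[x + 1] + x + 9] ≠ 2*vec[x + 1] + 2*x + 20
Before vec[x] := 2*x: store(vec, x, 2*x)[store(vec, x, 2*x)[x + 1] + x + 9] ≠ 2*store(vec, x, 2*x)[x + 1] + 2*x + 20
Then branch requires store(vec, x, 2*x)[store(vec, x, 2*x)[x + 1] + x + 9] ≠ 2*store(vec, x, 2*x)[x + 1] + 2*x + 20; else branch requires (¬(vec[e] > 3*x)) ∧ store(vec, x, 2*x)[store(vec, x, 2*x)[x + 1] + x + 9] ≠ 2*store(vec, x, 2*x)[x + 1] + 2*x + 20.
Before the if: (e ≤ 3*x - 9 → store(vec, x, 2*x)[store(vec, x, 2*x)[x + 1] + x + 9] ≠ 2*store(vec, x, 2*x)[x + 1] + 2*x + 20) ∧ ((¬(e ≤ 3*x - 9)) → ((¬(vec[e] > 3*x)) ∧ store(vec, x, 2*x)[store(vec, x, 2*x)[x + 1] + x + 9] ≠ 2*store(vec, x, 2*x)[x + 1] + 2*x + 20))
The weakest precondition is (e ≤ 3*x - 9 → store(vec, x, 2*x)[store(vec, x, 2*x)[x + 1] + x + 9] ≠ 2*store(vec, x, 2*x)[x + 1] + 2*x + 20) ∧ ((¬(e ≤ 3*x - 9)) → ((¬(vec[e] > 3*x)) ∧ store(vec, x, 2*x)[store(vec, x, 2*x)[x + 1] + x + 9] ≠ 2*store(vec, x, 2*x)[x + 1] + 2*x + 20)).
Check whether (e ≤ 3*x - 9 → store(vec, x, 2*x)[store(vec, x, 2*x)[x + 1] + x + 9] ≠ 2*store(vec, x, 2*x)[x + 1] + 2*x + 20) ∧ ((¬(e ≤ 3*x - 5)) → ((¬(vec[e] > 3*x)) ∧ store(vec, x, 2*x)[store(vec, x, 2*x)[x + 1] + x + 9] ≠ 2*store(vec, x, 2*x)[x + 1] + 2*x + 20)) implies it.
Countermodel: at the initial state e = 45640, vec = {[15215] = 4, [15216] = 4, [15228] = 4, [45640] = 45646, elsewhere 4}, x = 15215, the precondition holds but the weakest precondition fails.
Answer: invalid


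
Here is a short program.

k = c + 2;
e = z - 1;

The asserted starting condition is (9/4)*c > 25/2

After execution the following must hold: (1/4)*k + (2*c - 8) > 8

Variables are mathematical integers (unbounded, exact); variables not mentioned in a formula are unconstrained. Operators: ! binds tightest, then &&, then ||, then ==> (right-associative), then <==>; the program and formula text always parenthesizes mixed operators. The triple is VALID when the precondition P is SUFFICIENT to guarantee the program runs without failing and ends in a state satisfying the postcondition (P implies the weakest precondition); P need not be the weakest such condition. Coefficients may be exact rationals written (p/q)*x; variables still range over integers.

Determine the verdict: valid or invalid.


Working backward. After the program, the postcondition (1/4)*k + (2*c - 8) > 8 must hold; in canonical form it is 2*c + (1/4)*k > 16.
Before e := z - 1: 2*c + (1/4)*k > 16
Before k := c + 2: (9/4)*c > 31/2
The weakest precondition is (9/4)*c > 31/2.
Check whether (9/4)*c > 25/2 implies it.
Countermodel: at the initial state c = 6, the precondition holds but the weakest precondition fails.
Answer: invalid


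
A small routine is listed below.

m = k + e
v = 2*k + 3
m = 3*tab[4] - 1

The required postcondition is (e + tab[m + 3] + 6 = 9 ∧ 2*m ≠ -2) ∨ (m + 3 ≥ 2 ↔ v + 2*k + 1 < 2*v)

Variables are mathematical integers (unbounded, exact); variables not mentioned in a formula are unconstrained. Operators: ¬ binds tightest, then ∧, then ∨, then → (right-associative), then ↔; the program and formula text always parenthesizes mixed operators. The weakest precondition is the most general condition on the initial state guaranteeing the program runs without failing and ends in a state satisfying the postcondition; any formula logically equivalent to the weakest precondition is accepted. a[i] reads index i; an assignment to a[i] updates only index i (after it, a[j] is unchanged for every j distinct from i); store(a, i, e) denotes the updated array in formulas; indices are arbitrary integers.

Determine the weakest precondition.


Working backward. After the program, the postcondition (e + tab[m + 3] + 6 = 9 ∧ 2*m ≠ -2) ∨ (m + 3 ≥ 2 ↔ v + 2*k + 1 < 2*v) must hold; in canonical form it is (tab[m + 3] + e = 3 ∧ 2*m ≠ -2) ∨ (m ≥ -1 ↔ 2*k < v - 1).
Before m := 3*tab[4] - 1: (tab[3*tab[4] + 2] + e = 3 ∧ 6*tab[4] ≠ 0) ∨ (3*tab[4] ≥ 0 ↔ 2*k < v - 1)
Before v := 2*k + 3: (tab[3*tab[4] + 2] + e = 3 ∧ 6*tab[4] ≠ 0) ∨ 3*tab[4] ≥ 0
Before m := k + e: (tab[3*tab[4] + 2] + e = 3 ∧ 6*tab[4] ≠ 0) ∨ 3*tab[4] ≥ 0
Answer: WP = (tab[3*tab[4] + 2] + e = 3 ∧ 6*tab[4] ≠ 0) ∨ 3*tab[4] ≥ 0


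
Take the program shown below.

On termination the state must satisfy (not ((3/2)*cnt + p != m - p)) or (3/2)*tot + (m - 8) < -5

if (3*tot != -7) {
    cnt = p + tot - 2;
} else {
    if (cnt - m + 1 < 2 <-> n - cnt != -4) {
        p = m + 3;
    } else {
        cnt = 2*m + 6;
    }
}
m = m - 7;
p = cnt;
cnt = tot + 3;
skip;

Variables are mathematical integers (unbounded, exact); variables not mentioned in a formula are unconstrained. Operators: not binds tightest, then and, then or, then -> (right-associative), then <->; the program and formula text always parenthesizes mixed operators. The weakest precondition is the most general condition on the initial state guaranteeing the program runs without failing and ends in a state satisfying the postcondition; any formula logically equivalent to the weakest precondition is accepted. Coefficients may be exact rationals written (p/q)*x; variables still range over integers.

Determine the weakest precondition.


Working backward. After the program, the postcondition (not ((3/2)*cnt + p != m - p)) or (3/2)*tot + (m - 8) < -5 must hold; in canonical form it is (not ((3/2)*cnt + 2*p != m)) or m + (3/2)*tot < 3.
Before skip: (not ((3/2)*cnt + 2*p != m)) or m + (3/2)*tot < 3
Before cnt := tot + 3: (not (2*p + (3/2)*tot != m - 9/2)) or m + (3/2)*tot < 3
Before p := cnt: (not (2*cnt + (3/2)*tot != m - 9/2)) or m + (3/2)*tot < 3
Before m := m - 7: (not (2*cnt + (3/2)*tot != m - 23/2)) or m + (3/2)*tot < 10
Then branch requires (not (2*p + (7/2)*tot != m - 15/2)) or m + (3/2)*tot < 10; else branch requires ((cnt < m + 1 <-> n != cnt - 4) -> ((not (2*cnt + (3/2)*tot != m - 23/2)) or m + (3/2)*tot < 10)) and ((not (cnt < m + 1 <-> n != cnt - 4)) -> ((not (3*m + (3/2)*tot != -47/2)) or m + (3/2)*tot < 10)).
Before the if: (3*tot != -7 -> ((not (2*p + (7/2)*tot != m - 15/2)) or m + (3/2)*tot < 10)) and ((not (3*tot != -7)) -> (((cnt < m + 1 <-> n != cnt - 4) -> ((not (2*cnt + (3/2)*tot != m - 23/2)) or m + (3/2)*tot < 10)) and ((not (cnt < m + 1 <-> n != cnt - 4)) -> ((not (3*m + (3/2)*tot != -47/2)) or m + (3/2)*tot < 10))))
Answer: WP = (3*tot != -7 -> ((not (2*p + (7/2)*tot != m - 15/2)) or m + (3/2)*tot < 10)) and ((not (3*tot != -7)) -> (((cnt < m + 1 <-> n != cnt - 4) -> ((not (2*cnt + (3/2)*tot != m - 23/2)) or m + (3/2)*tot < 10)) and ((not (cnt < m + 1 <-> n != cnt - 4)) -> ((not (3*m + (3/2)*tot != -47/2)) or m + (3/2)*tot < 10))))


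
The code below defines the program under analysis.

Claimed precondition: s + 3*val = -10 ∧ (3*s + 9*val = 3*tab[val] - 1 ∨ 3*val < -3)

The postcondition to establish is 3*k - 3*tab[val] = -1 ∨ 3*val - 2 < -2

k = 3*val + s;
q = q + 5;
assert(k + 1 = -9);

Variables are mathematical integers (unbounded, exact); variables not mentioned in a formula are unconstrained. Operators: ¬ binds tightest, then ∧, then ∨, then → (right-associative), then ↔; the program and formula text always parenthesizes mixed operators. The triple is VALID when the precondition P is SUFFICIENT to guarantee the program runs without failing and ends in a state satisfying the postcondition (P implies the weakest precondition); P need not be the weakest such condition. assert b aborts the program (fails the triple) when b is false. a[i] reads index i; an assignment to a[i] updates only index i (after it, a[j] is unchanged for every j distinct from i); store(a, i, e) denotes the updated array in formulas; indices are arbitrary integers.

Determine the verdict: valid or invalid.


Working backward. After the program, the postcondition 3*k - 3*tab[val] = -1 ∨ 3*val - 2 < -2 must hold; in canonical form it is 3*k = 3*tab[val] - 1 ∨ 3*val < 0.
Before assert k + 1 = -9: k = -10 ∧ (3*k = 3*tab[val] - 1 ∨ 3*val < 0)
Before q := q + 5: k = -10 ∧ (3*k = 3*tab[val] - 1 ∨ 3*val < 0)
Before k := 3*val + s: s + 3*val = -10 ∧ (3*s + 9*val = 3*tab[val] - 1 ∨ 3*val < 0)
The weakest precondition is s + 3*val = -10 ∧ (3*s + 9*val = 3*tab[val] - 1 ∨ 3*val < 0).
Check whether s + 3*val = -10 ∧ (3*s + 9*val = 3*tab[val] - 1 ∨ 3*val < -3) implies it.
Every state satisfying the precondition satisfies the weakest precondition: the implication holds.
Answer: valid


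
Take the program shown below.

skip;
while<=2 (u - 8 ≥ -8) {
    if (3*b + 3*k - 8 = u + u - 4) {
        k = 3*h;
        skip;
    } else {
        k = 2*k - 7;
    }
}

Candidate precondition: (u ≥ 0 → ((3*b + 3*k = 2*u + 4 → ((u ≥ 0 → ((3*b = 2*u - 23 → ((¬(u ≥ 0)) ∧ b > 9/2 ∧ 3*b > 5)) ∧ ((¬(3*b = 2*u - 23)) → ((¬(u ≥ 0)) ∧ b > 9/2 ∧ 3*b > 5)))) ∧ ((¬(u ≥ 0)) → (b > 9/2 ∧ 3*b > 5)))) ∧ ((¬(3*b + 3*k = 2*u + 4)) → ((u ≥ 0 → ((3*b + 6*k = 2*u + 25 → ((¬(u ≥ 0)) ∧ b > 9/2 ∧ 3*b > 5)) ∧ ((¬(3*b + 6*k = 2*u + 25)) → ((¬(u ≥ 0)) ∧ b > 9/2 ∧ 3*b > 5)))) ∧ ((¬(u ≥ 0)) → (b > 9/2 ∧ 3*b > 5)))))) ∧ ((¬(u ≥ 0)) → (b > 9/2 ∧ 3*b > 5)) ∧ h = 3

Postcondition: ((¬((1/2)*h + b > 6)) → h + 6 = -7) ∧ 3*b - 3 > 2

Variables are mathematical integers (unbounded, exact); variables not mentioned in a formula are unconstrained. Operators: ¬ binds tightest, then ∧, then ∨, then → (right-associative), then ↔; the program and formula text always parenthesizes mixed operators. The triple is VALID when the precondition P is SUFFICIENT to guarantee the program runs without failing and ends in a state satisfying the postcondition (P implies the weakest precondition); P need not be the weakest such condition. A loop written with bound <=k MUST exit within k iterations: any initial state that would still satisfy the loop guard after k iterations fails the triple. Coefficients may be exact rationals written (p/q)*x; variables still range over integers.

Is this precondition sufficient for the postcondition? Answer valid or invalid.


Working backward. After the program, the postcondition ((¬((1/2)*h + b > 6)) → h + 6 = -7) ∧ 3*b - 3 > 2 must hold; in canonical form it is ((¬(b + (1/2)*h > 6)) → h = -13) ∧ 3*b > 5.
Before the loop (bound <=2), unroll the exhaustion recursion (WP_0 = exit-now case; WP_j = one more guarded iteration, up to j = 2):
  WP_0: (¬(u ≥ 0)) ∧ ((¬(b + (1/2)*h > 6)) → h = -13) ∧ 3*b > 5
  WP_1: (u ≥ 0 → ((3*b + 3*k = 2*u + 4 → ((¬(u ≥ 0)) ∧ ((¬(b + (1/2)*h > 6)) → h = -13) ∧ 3*b > 5)) ∧ ((¬(3*b + 3*k = 2*u + 4)) → ((¬(u ≥ 0)) ∧ ((¬(b + (1/2)*h > 6)) → h = -13) ∧ 3*b > 5)))) ∧ ((¬(u ≥ 0)) → (((¬(b + (1/2)*h > 6)) → h = -13) ∧ 3*b > 5))
  WP_2: (u ≥ 0 → ((3*b + 3*k = 2*u + 4 → ((u ≥ 0 → ((3*b + 9*h = 2*u + 4 → ((¬(u ≥ 0)) ∧ ((¬(b + (1/2)*h > 6)) → h = -13) ∧ 3*b > 5)) ∧ ((¬(3*b + 9*h = 2*u + 4)) → ((¬(u ≥ 0)) ∧ ((¬(b + (1/2)*h > 6)) → h = -13) ∧ 3*b > 5)))) ∧ ((¬(u ≥ 0)) → (((¬(b + (1/2)*h > 6)) → h = -13) ∧ 3*b > 5)))) ∧ ((¬(3*b + 3*k = 2*u + 4)) → ((u ≥ 0 → ((3*b + 6*k = 2*u + 25 → ((¬(u ≥ 0)) ∧ ((¬(b + (1/2)*h > 6)) → h = -13) ∧ 3*b > 5)) ∧ ((¬(3*b + 6*k = 2*u + 25)) → ((¬(u ≥ 0)) ∧ ((¬(b + (1/2)*h > 6)) → h = -13) ∧ 3*b > 5)))) ∧ ((¬(u ≥ 0)) → (((¬(b + (1/2)*h > 6)) → h = -13) ∧ 3*b > 5)))))) ∧ ((¬(u ≥ 0)) → (((¬(b + (1/2)*h > 6)) → h = -13) ∧ 3*b > 5))
So before the loop: (u ≥ 0 → ((3*b + 3*k = 2*u + 4 → ((u ≥ 0 → ((3*b + 9*h = 2*u + 4 → ((¬(u ≥ 0)) ∧ ((¬(b + (1/2)*h > 6)) → h = -13) ∧ 3*b > 5)) ∧ ((¬(3*b + 9*h = 2*u + 4)) → ((¬(u ≥ 0)) ∧ ((¬(b + (1/2)*h > 6)) → h = -13) ∧ 3*b > 5)))) ∧ ((¬(u ≥ 0)) → (((¬(b + (1/2)*h > 6)) → h = -13) ∧ 3*b > 5)))) ∧ ((¬(3*b + 3*k = 2*u + 4)) → ((u ≥ 0 → ((3*b + 6*k = 2*u + 25 → ((¬(u ≥ 0)) ∧ ((¬(b + (1/2)*h > 6)) → h = -13) ∧ 3*b > 5)) ∧ ((¬(3*b + 6*k = 2*u + 25)) → ((¬(u ≥ 0)) ∧ ((¬(b + (1/2)*h > 6)) → h = -13) ∧ 3*b > 5)))) ∧ ((¬(u ≥ 0)) → (((¬(b + (1/2)*h > 6)) → h = -13) ∧ 3*b > 5)))))) ∧ ((¬(u ≥ 0)) → (((¬(b + (1/2)*h > 6)) → h = -13) ∧ 3*b > 5))
Before skip: (u ≥ 0 → ((3*b + 3*k = 2*u + 4 → ((u ≥ 0 → ((3*b + 9*h = 2*u + 4 → ((¬(u ≥ 0)) ∧ ((¬(b + (1/2)*h > 6)) → h = -13) ∧ 3*b > 5)) ∧ ((¬(3*b + 9*h = 2*u + 4)) → ((¬(u ≥ 0)) ∧ ((¬(b + (1/2)*h > 6)) → h = -13) ∧ 3*b > 5)))) ∧ ((¬(u ≥ 0)) → (((¬(b + (1/2)*h > 6)) → h = -13) ∧ 3*b > 5)))) ∧ ((¬(3*b + 3*k = 2*u + 4)) → ((u ≥ 0 → ((3*b + 6*k = 2*u + 25 → ((¬(u ≥ 0)) ∧ ((¬(b + (1/2)*h > 6)) → h = -13) ∧ 3*b > 5)) ∧ ((¬(3*b + 6*k = 2*u + 25)) → ((¬(u ≥ 0)) ∧ ((¬(b + (1/2)*h > 6)) → h = -13) ∧ 3*b > 5)))) ∧ ((¬(u ≥ 0)) → (((¬(b + (1/2)*h > 6)) → h = -13) ∧ 3*b > 5)))))) ∧ ((¬(u ≥ 0)) → (((¬(b + (1/2)*h > 6)) → h = -13) ∧ 3*b > 5))
The weakest precondition is (u ≥ 0 → ((3*b + 3*k = 2*u + 4 → ((u ≥ 0 → ((3*b + 9*h = 2*u + 4 → ((¬(u ≥ 0)) ∧ ((¬(b + (1/2)*h > 6)) → h = -13) ∧ 3*b > 5)) ∧ ((¬(3*b + 9*h = 2*u + 4)) → ((¬(u ≥ 0)) ∧ ((¬(b + (1/2)*h > 6)) → h = -13) ∧ 3*b > 5)))) ∧ ((¬(u ≥ 0)) → (((¬(b + (1/2)*h > 6)) → h = -13) ∧ 3*b > 5)))) ∧ ((¬(3*b + 3*k = 2*u + 4)) → ((u ≥ 0 → ((3*b + 6*k = 2*u + 25 → ((¬(u ≥ 0)) ∧ ((¬(b + (1/2)*h > 6)) → h = -13) ∧ 3*b > 5)) ∧ ((¬(3*b + 6*k = 2*u + 25)) → ((¬(u ≥ 0)) ∧ ((¬(b + (1/2)*h > 6)) → h = -13) ∧ 3*b > 5)))) ∧ ((¬(u ≥ 0)) → (((¬(b + (1/2)*h > 6)) → h = -13) ∧ 3*b > 5)))))) ∧ ((¬(u ≥ 0)) → (((¬(b + (1/2)*h > 6)) → h = -13) ∧ 3*b > 5)).
Check whether (u ≥ 0 → ((3*b + 3*k = 2*u + 4 → ((u ≥ 0 → ((3*b = 2*u - 23 → ((¬(u ≥ 0)) ∧ b > 9/2 ∧ 3*b > 5)) ∧ ((¬(3*b = 2*u - 23)) → ((¬(u ≥ 0)) ∧ b > 9/2 ∧ 3*b > 5)))) ∧ ((¬(u ≥ 0)) → (b > 9/2 ∧ 3*b > 5)))) ∧ ((¬(3*b + 3*k = 2*u + 4)) → ((u ≥ 0 → ((3*b + 6*k = 2*u + 25 → ((¬(u ≥ 0)) ∧ b > 9/2 ∧ 3*b > 5)) ∧ ((¬(3*b + 6*k = 2*u + 25)) → ((¬(u ≥ 0)) ∧ b > 9/2 ∧ 3*b > 5)))) ∧ ((¬(u ≥ 0)) → (b > 9/2 ∧ 3*b > 5)))))) ∧ ((¬(u ≥ 0)) → (b > 9/2 ∧ 3*b > 5)) ∧ h = 3 implies it.
Every state satisfying the precondition satisfies the weakest precondition: the implication holds.
Answer: valid


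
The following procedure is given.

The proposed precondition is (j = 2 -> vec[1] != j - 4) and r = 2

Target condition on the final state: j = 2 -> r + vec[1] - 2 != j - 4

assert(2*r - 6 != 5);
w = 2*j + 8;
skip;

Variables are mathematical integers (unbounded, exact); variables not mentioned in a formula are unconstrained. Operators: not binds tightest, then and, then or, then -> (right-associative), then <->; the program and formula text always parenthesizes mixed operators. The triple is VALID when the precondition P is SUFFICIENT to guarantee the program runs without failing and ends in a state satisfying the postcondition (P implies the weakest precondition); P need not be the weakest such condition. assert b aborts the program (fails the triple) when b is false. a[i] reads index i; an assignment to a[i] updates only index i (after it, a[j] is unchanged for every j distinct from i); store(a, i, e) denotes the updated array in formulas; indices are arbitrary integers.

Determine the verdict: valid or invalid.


Working backward. After the program, the postcondition j = 2 -> r + vec[1] - 2 != j - 4 must hold; in canonical form it is j = 2 -> vec[1] + r != j - 2.
Before skip: j = 2 -> vec[1] + r != j - 2
Before w := 2*j + 8: j = 2 -> vec[1] + r != j - 2
Before assert 2*r - 6 != 5: 2*r != 11 and (j = 2 -> vec[1] + r != j - 2)
The weakest precondition is 2*r != 11 and (j = 2 -> vec[1] + r != j - 2).
Check whether (j = 2 -> vec[1] != j - 4) and r = 2 implies it.
Every state satisfying the precondition satisfies the weakest precondition: the implication holds.
Answer: valid


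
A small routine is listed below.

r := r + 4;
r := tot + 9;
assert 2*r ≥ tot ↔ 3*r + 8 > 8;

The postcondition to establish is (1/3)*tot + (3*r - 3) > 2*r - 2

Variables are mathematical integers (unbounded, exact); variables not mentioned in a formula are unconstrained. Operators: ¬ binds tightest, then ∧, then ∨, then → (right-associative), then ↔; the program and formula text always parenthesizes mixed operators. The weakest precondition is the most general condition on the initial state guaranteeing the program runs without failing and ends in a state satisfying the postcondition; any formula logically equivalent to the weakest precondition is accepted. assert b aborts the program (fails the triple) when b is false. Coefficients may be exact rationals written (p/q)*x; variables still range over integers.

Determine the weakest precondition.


Working backward. After the program, the postcondition (1/3)*tot + (3*r - 3) > 2*r - 2 must hold; in canonical form it is r + (1/3)*tot > 1.
Before assert 2*r ≥ tot ↔ 3*r + 8 > 8: (2*r ≥ tot ↔ 3*r > 0) ∧ r + (1/3)*tot > 1
Before r := tot + 9: (tot ≥ -18 ↔ 3*tot > -27) ∧ (4/3)*tot > -8
Before r := r + 4: (tot ≥ -18 ↔ 3*tot > -27) ∧ (4/3)*tot > -8
Answer: WP = (tot ≥ -18 ↔ 3*tot > -27) ∧ (4/3)*tot > -8


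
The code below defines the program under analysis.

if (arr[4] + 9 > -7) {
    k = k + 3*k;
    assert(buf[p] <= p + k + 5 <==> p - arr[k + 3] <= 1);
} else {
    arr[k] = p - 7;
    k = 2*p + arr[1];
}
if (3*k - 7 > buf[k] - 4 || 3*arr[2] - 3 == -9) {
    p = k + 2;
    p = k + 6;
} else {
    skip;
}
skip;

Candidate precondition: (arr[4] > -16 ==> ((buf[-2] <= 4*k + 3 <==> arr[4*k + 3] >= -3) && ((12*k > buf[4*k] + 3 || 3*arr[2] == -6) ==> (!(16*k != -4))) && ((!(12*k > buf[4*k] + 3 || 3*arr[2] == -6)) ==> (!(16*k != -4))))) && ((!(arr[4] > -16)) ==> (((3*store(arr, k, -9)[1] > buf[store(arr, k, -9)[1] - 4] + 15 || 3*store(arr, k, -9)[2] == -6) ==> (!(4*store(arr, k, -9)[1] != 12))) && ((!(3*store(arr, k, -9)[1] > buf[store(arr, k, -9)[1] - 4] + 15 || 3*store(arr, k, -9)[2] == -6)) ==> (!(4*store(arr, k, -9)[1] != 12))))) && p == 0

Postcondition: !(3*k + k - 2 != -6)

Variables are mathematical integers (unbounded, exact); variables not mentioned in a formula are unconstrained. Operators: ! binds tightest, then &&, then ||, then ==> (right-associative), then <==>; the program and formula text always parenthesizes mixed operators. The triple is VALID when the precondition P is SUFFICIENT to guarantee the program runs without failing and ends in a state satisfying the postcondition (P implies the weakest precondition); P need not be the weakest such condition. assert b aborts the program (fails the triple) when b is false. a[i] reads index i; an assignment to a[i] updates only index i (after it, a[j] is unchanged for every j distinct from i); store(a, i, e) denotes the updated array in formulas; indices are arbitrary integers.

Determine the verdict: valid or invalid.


Working backward. After the program, the postcondition !(3*k + k - 2 != -6) must hold; in canonical form it is !(4*k != -4).
Before skip: !(4*k != -4)
Then branch requires !(4*k != -4); else branch requires !(4*k != -4).
Before the if: ((3*k > buf[k] + 3 || 3*arr[2] == -6) ==> (!(4*k != -4))) && ((!(3*k > buf[k] + 3 || 3*arr[2] == -6)) ==> (!(4*k != -4)))
Then branch requires (buf[p] <= 4*k + p + 5 <==> p <= arr[4*k + 3] + 1) && ((12*k > buf[4*k] + 3 || 3*arr[2] == -6) ==> (!(16*k != -4))) && ((!(12*k > buf[4*k] + 3 || 3*arr[2] == -6)) ==> (!(16*k != -4))); else branch requires ((3*store(arr, k, p - 7)[1] + 6*p > buf[store(arr, k, p - 7)[1] + 2*p] + 3 || 3*store(arr, k, p - 7)[2] == -6) ==> (!(4*store(arr, k, p - 7)[1] + 8*p != -4))) && ((!(3*store(arr, k, p - 7)[1] + 6*p > buf[store(arr, k, p - 7)[1] + 2*p] + 3 || 3*store(arr, k, p - 7)[2] == -6)) ==> (!(4*store(arr, k, p - 7)[1] + 8*p != -4))).
Before the if: (arr[4] > -16 ==> ((buf[p] <= 4*k + p + 5 <==> p <= arr[4*k + 3] + 1) && ((12*k > buf[4*k] + 3 || 3*arr[2] == -6) ==> (!(16*k != -4))) && ((!(12*k > buf[4*k] + 3 || 3*arr[2] == -6)) ==> (!(16*k != -4))))) && ((!(arr[4] > -16)) ==> (((3*store(arr, k, p - 7)[1] + 6*p > buf[store(arr, k, p - 7)[1] + 2*p] + 3 || 3*store(arr, k, p - 7)[2] == -6) ==> (!(4*store(arr, k, p - 7)[1] + 8*p != -4))) && ((!(3*store(arr, k, p - 7)[1] + 6*p > buf[store(arr, k, p - 7)[1] + 2*p] + 3 || 3*store(arr, k, p - 7)[2] == -6)) ==> (!(4*store(arr, k, p - 7)[1] + 8*p != -4)))))
The weakest precondition is (arr[4] > -16 ==> ((buf[p] <= 4*k + p + 5 <==> p <= arr[4*k + 3] + 1) && ((12*k > buf[4*k] + 3 || 3*arr[2] == -6) ==> (!(16*k != -4))) && ((!(12*k > buf[4*k] + 3 || 3*arr[2] == -6)) ==> (!(16*k != -4))))) && ((!(arr[4] > -16)) ==> (((3*store(arr, k, p - 7)[1] + 6*p > buf[store(arr, k, p - 7)[1] + 2*p] + 3 || 3*store(arr, k, p - 7)[2] == -6) ==> (!(4*store(arr, k, p - 7)[1] + 8*p != -4))) && ((!(3*store(arr, k, p - 7)[1] + 6*p > buf[store(arr, k, p - 7)[1] + 2*p] + 3 || 3*store(arr, k, p - 7)[2] == -6)) ==> (!(4*store(arr, k, p - 7)[1] + 8*p != -4))))).
Check whether (arr[4] > -16 ==> ((buf[-2] <= 4*k + 3 <==> arr[4*k + 3] >= -3) && ((12*k > buf[4*k] + 3 || 3*arr[2] == -6) ==> (!(16*k != -4))) && ((!(12*k > buf[4*k] + 3 || 3*arr[2] == -6)) ==> (!(16*k != -4))))) && ((!(arr[4] > -16)) ==> (((3*store(arr, k, -9)[1] > buf[store(arr, k, -9)[1] - 4] + 15 || 3*store(arr, k, -9)[2] == -6) ==> (!(4*store(arr, k, -9)[1] != 12))) && ((!(3*store(arr, k, -9)[1] > buf[store(arr, k, -9)[1] - 4] + 15 || 3*store(arr, k, -9)[2] == -6)) ==> (!(4*store(arr, k, -9)[1] != 12))))) && p == 0 implies it.
Countermodel: at the initial state arr = {[-2] = 5, [-1] = 5, [0] = 5, [1] = 3, [2] = 13, [3] = 5, [4] = -16, [7] = 5, [28] = 5, [31] = 5, elsewhere 5}, buf = {[-2] = 8, [-1] = 8, [0] = 8, [1] = 8, [2] = 8, [3] = 6, [4] = 8, [7] = 8, [28] = 8, [31] = 8, elsewhere 8}, k = 7, p = 0, the precondition holds but the weakest precondition fails.
Answer: invalid


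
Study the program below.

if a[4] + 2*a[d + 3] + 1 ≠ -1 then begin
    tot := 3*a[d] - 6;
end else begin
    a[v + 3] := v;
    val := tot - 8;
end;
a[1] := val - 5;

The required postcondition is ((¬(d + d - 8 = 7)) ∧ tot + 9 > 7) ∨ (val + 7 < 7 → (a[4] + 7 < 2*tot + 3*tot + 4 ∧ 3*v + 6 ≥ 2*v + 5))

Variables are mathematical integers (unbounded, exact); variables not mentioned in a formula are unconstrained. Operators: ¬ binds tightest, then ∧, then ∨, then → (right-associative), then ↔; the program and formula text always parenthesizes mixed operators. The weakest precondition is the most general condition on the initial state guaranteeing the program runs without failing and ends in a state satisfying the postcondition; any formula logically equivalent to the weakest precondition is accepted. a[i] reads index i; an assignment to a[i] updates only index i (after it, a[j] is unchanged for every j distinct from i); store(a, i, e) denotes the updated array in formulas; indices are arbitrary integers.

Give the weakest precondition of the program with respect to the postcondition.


Working backward. After the program, the postcondition ((¬(d + d - 8 = 7)) ∧ tot + 9 > 7) ∨ (val + 7 < 7 → (a[4] + 7 < 2*tot + 3*tot + 4 ∧ 3*v + 6 ≥ 2*v + 5)) must hold; in canonical form it is ((¬(2*d = 15)) ∧ tot > -2) ∨ (val < 0 → (a[4] < 5*tot - 3 ∧ v ≥ -1)).
Before a[1] := val - 5: ((¬(2*d = 15)) ∧ tot > -2) ∨ (val < 0 → (a[4] < 5*tot - 3 ∧ v ≥ -1))
Then branch requires ((¬(2*d = 15)) ∧ 3*a[d] > 4) ∨ (val < 0 → (a[4] < 15*a[d] - 33 ∧ v ≥ -1)); else branch requires ((¬(2*d = 15)) ∧ tot > -2) ∨ (tot < 8 → (store(a, v + 3, v)[4] < 5*tot - 3 ∧ v ≥ -1)).
Before the if: (2*a[d + 3] + a[4] ≠ -2 → (((¬(2*d = 15)) ∧ 3*a[d] > 4) ∨ (val < 0 → (a[4] < 15*a[d] - 33 ∧ v ≥ -1)))) ∧ ((¬(2*a[d + 3] + a[4] ≠ -2)) → (((¬(2*d = 15)) ∧ tot > -2) ∨ (tot < 8 → (store(a, v + 3, v)[4] < 5*tot - 3 ∧ v ≥ -1))))
Answer: WP = (2*a[d + 3] + a[4] ≠ -2 → (((¬(2*d = 15)) ∧ 3*a[d] > 4) ∨ (val < 0 → (a[4] < 15*a[d] - 33 ∧ v ≥ -1)))) ∧ ((¬(2*a[d + 3] + a[4] ≠ -2)) → (((¬(2*d = 15)) ∧ tot > -2) ∨ (tot < 8 → (store(a, v + 3, v)[4] < 5*tot - 3 ∧ v ≥ -1))))


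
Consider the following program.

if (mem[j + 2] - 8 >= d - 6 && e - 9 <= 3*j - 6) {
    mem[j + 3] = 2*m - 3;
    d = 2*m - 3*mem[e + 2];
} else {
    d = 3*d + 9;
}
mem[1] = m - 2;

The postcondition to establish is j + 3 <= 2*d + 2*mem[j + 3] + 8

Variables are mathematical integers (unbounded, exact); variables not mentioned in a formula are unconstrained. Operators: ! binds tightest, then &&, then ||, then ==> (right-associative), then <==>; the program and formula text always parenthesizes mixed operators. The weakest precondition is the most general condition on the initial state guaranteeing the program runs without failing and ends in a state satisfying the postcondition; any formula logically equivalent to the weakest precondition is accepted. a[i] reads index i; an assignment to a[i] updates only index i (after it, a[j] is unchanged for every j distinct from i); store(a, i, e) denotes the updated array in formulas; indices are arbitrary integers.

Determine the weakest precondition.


Working backward. After the program, the postcondition j + 3 <= 2*d + 2*mem[j + 3] + 8 must hold; in canonical form it is j <= 2*mem[j + 3] + 2*d + 5.
Before mem[1] := m - 2: j <= 2*store(mem, 1, m - 2)[j + 3] + 2*d + 5
Then branch requires 6*store(mem, j + 3, 2*m - 3)[e + 2] + j <= 2*store(store(mem, j + 3, 2*m - 3), 1, m - 2)[j + 3] + 4*m + 5; else branch requires j <= 2*store(mem, 1, m - 2)[j + 3] + 6*d + 23.
Before the if: ((mem[j + 2] >= d + 2 && e <= 3*j + 3) ==> 6*store(mem, j + 3, 2*m - 3)[e + 2] + j <= 2*store(store(mem, j + 3, 2*m - 3), 1, m - 2)[j + 3] + 4*m + 5) && ((!(mem[j + 2] >= d + 2 && e <= 3*j + 3)) ==> j <= 2*store(mem, 1, m - 2)[j + 3] + 6*d + 23)
Answer: WP = ((mem[j + 2] >= d + 2 && e <= 3*j + 3) ==> 6*store(mem, j + 3, 2*m - 3)[e + 2] + j <= 2*store(store(mem, j + 3, 2*m - 3), 1, m - 2)[j + 3] + 4*m + 5) && ((!(mem[j + 2] >= d + 2 && e <= 3*j + 3)) ==> j <= 2*store(mem, 1, m - 2)[j + 3] + 6*d + 23)
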